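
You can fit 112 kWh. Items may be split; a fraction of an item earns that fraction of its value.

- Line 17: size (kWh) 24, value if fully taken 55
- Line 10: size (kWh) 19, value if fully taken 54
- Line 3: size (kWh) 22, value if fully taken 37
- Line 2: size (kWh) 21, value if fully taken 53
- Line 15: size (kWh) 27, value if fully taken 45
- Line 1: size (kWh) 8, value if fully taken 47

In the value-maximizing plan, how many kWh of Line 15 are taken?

Sort by value density: Line 1 47/8≈5.88, Line 10 54/19≈2.84, Line 2 53/21≈2.52, Line 17 55/24≈2.29, Line 3 37/22≈1.68, Line 15 45/27≈1.67.
Line 1: take in full, 8 kWh for value 47 ; 104 left.
Take all of Line 10 (19 kWh, value 54) ; 85 kWh left.
All 21 kWh of Line 2 fit (value 53) ; 64 remain.
Line 17: take in full, 24 kWh for value 55 ; 40 left.
Line 3: take in full, 22 kWh for value 37 ; 18 left.
18 kWh left: a 18/27 share of Line 15 gives 45×18/27 = 30.

18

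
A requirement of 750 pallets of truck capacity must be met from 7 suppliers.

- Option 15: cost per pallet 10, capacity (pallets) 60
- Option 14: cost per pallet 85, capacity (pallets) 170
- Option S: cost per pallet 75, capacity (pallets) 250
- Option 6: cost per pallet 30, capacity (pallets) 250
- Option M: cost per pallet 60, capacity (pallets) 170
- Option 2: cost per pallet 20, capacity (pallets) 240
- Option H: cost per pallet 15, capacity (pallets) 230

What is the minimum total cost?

Cheapest first:
Option 15 (10): use full 60 ; 690 pallets to go.
Option H at 15: take all 230 pallets ; 460 still needed.
Take 240 from Option 2 at 20 ; need 220 more.
Take 220 from Option 6 at 30 to finish.
Option M, Option S, Option 14: unused.
Cost = 60×10 + 230×15 + 240×20 + 220×30 = 15450.

15450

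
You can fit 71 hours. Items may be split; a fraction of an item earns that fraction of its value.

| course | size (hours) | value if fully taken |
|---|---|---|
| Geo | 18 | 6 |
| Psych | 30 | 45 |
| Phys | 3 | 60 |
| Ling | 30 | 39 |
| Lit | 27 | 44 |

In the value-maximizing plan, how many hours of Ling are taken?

Rank by value-to-size ratio: Phys 60/3≈20, Lit 44/27≈1.63, Psych 45/30≈1.5, Ling 39/30≈1.3, Geo 6/18≈0.333.
All 3 hours of Phys fit (value 60) — 68 remain.
Take all of Lit (27 hours, value 44) — 41 hours left.
Psych: take in full, 30 hours for value 45 — 11 left.
Only 11 hours remain; take 11/30 of Ling for value 39×11/30 = 14.3.

11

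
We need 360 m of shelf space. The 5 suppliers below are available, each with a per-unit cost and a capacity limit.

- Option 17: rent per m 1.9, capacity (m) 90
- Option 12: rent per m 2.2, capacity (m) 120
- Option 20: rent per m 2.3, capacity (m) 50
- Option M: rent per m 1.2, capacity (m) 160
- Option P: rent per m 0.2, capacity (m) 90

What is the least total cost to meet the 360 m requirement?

425

Use suppliers in increasing cost order.
Option P (0.2): use full 90 ; 270 m to go.
Option M (1.2): use full 160 ; 110 m to go.
Take 90 from Option 17 at 1.9 ; need 20 more.
Take 20 from Option 12 at 2.2 to finish.
Option 20: unused.
Cost = 90×0.2 + 160×1.2 + 90×1.9 + 20×2.2 = 425.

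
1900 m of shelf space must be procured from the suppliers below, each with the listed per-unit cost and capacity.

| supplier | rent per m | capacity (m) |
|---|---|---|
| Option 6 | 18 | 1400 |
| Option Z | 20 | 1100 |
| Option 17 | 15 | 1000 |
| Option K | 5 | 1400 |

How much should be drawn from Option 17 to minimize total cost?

500

Fill from the cheapest supplier first.
Option K (5): use full 1400 → 500 m to go.
Option 17 (15): take the remaining 500 → done.
Option 6, Option Z: unused.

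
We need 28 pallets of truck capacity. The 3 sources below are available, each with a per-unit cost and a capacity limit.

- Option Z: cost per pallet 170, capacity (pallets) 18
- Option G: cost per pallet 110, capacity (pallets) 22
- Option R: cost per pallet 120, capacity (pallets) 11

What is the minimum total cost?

Cheapest first:
Take 22 from Option G at 110 → need 6 more.
Take 6 from Option R at 120 to finish.
Option Z: unused.
Cost = 22×110 + 6×120 = 3140.

3140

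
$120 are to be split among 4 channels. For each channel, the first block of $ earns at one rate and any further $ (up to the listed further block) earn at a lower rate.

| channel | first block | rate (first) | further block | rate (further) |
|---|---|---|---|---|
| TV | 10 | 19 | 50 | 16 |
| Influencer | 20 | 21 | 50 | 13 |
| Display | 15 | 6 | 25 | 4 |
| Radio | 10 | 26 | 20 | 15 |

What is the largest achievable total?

Rank every tier by rate: Radio/T1 26 > Influencer/T1 21 > TV/T1 19 > TV/T2 16 > Radio/T2 15 > Influencer/T2 13 > Display/T1 6 > Display/T2 4.
Radio/T1 (26): +10 ; 110 left.
Influencer T1 at 21: fill all 20 ; 90 left.
TV T1 at 19: fill all 10 ; 80 left.
TV/T2 (16): +50 ; 30 left.
Fill Radio T2 block (20 at 15) ; 10 left.
Influencer/T2: +10 of 50 at 13; pool empty.
Total = 26×10 + 21×20 + 19×10 + 16×50 + 15×20 + 13×10 = 2100.

2100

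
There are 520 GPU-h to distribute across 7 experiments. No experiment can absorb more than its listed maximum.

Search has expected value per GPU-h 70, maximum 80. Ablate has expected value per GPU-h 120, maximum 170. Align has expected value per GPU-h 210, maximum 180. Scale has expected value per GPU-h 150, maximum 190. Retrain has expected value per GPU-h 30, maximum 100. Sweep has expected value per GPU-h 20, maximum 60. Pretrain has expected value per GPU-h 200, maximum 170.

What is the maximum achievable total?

Rank by expected value per GPU-h: Align 210 > Pretrain 200 > Scale 150 > Ablate 120 > Search 70 > Retrain 30 > Sweep 20.
Give Align 180 to hit its cap of 180 — 340 left.
Pretrain: +170 to 170 (cap) — 170 left.
Scale: +170 (room for 190) → 170. Pool exhausted.
Total = 210×180 + 150×170 + 200×170 = 97300.

97300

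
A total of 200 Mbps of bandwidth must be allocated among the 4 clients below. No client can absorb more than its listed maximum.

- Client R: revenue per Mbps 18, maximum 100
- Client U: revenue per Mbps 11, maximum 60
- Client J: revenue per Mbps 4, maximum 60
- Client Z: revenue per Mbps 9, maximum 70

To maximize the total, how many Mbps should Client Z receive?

40

Rank by revenue per Mbps: Client R 18 > Client U 11 > Client Z 9 > Client J 4.
Give Client R 100 to hit its cap of 100 ; 100 left.
Client U takes 60 to reach its cap of 60 ; 40 left.
Client Z: +40 (room for 70) → 40. Pool exhausted.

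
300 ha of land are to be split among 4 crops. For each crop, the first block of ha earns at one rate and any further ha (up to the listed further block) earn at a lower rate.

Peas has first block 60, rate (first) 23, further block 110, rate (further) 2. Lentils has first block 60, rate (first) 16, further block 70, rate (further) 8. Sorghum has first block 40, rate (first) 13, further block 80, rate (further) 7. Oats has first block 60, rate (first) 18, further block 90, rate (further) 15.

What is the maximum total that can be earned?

Treat each block as its own option and order by rate: Peas/tier1 23 > Oats/tier1 18 > Lentils/tier1 16 > Oats/tier2 15 > Sorghum/tier1 13 > Lentils/tier2 8 > Sorghum/tier2 7 > Peas/tier2 2.
Peas/tier1 (23): +60 ; 240 left.
Fill Oats tier1 block (60 at 18) ; 180 left.
Lentils/tier1 (16): +60 ; 120 left.
Oats tier2 at 15: fill all 90 ; 30 left.
Sorghum/tier1: +30 of 40 at 13; pool empty.
Total = 23×60 + 18×60 + 16×60 + 15×90 + 13×30 = 5160.

5160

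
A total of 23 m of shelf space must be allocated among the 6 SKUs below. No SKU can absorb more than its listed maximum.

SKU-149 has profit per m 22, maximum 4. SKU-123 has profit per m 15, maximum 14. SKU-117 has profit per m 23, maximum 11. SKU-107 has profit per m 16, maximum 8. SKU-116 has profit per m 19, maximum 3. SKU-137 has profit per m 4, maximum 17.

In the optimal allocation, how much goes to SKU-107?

5

Highest profit per m first: SKU-117 23 > SKU-149 22 > SKU-116 19 > SKU-107 16 > SKU-123 15 > SKU-137 4.
Give SKU-117 11 to hit its cap of 11 ; 12 left.
Give SKU-149 4 to hit its cap of 4 ; 8 left.
Give SKU-116 3 to hit its cap of 3 ; 5 left.
SKU-107 has room for 8 but only 5 remain, so it gets 5.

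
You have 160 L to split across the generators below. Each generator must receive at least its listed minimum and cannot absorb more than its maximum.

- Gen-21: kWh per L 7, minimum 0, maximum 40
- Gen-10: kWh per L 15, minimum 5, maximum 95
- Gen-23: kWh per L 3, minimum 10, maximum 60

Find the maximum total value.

1780

Meeting every minimum uses 0+5+10 = 15 L, leaving 145.
Highest kWh per L first: Gen-10 15 > Gen-21 7 > Gen-23 3.
Gen-10 takes 90 more to reach its cap of 95 → 55 left.
Gen-21 takes 40 more to reach its cap of 40 → 15 left.
Gen-23: +15 (room for 50) → 25. Pool exhausted.
Total = 7×40 + 15×95 + 3×25 = 1780.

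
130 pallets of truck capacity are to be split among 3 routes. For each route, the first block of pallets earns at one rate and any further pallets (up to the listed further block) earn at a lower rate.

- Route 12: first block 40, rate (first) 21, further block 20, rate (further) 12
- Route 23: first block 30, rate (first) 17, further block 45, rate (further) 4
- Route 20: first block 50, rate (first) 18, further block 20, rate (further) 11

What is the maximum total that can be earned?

2370

Rank every tier by rate: Route 12/T1 21 > Route 20/T1 18 > Route 23/T1 17 > Route 12/T2 12 > Route 20/T2 11 > Route 23/T2 4.
Route 12/T1 (21): +40 → 90 left.
Fill Route 20 T1 block (50 at 18) → 40 left.
Route 23 T1 at 17: fill all 30 → 10 left.
Route 12/T2: +10 of 20 at 12; pool empty.
Total = 21×40 + 18×50 + 17×30 + 12×10 = 2370.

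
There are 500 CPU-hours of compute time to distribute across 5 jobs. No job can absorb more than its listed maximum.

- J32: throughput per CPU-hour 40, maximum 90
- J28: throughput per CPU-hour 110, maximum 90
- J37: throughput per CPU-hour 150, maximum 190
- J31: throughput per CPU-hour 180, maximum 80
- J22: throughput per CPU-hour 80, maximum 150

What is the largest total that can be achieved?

Order the jobs by throughput per CPU-hour: J31 180 > J37 150 > J28 110 > J22 80 > J32 40.
Give J31 80 to hit its cap of 80 — 420 left.
J37 takes 190 to reach its cap of 190 — 230 left.
J28 takes 90 to reach its cap of 90 — 140 left.
J22 has room for 150 but only 140 remain, so it gets 140.
Total = 110×90 + 150×190 + 180×80 + 80×140 = 64000.

64000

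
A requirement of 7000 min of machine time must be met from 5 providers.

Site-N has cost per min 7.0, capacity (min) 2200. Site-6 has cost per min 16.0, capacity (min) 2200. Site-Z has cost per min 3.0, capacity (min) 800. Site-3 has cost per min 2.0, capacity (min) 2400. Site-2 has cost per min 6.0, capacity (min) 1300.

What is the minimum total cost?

Fill from the cheapest provider first.
Take 2400 from Site-3 at 2.0 — need 4600 more.
Site-Z at 3.0: take all 800 min — 3800 still needed.
Site-2 (6.0): use full 1300 — 2500 min to go.
Site-N (7.0): use full 2200 — 300 min to go.
Site-6 at 16.0: take 300 of its 2200 — requirement met.
Cost = 2400×2.0 + 800×3.0 + 1300×6.0 + 2200×7.0 + 300×16.0 = 35200.

35200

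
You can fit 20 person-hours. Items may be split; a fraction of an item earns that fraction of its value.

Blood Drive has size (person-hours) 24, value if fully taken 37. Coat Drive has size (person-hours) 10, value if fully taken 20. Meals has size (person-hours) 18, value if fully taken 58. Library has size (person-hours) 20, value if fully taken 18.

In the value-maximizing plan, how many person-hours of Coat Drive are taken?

Best value per unit of size first: Meals 58/18≈3.22, Coat Drive 20/10≈2, Blood Drive 37/24≈1.54, Library 18/20≈0.9.
All 18 person-hours of Meals fit (value 58) ; 2 remain.
2 person-hours left: a 2/10 share of Coat Drive gives 20×2/10 = 4.

2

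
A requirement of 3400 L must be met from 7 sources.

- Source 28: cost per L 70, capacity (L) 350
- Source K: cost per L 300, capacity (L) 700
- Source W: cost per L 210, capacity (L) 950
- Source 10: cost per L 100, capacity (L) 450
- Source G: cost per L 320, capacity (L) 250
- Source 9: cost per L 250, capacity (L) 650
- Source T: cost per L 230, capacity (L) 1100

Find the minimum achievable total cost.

659500

Fill from the cheapest source first.
Source 28 (70): use full 350 — 3050 L to go.
Source 10 (100): use full 450 — 2600 L to go.
Take 950 from Source W at 210 — need 1650 more.
Source T (230): use full 1100 — 550 L to go.
Take 550 from Source 9 at 250 to finish.
Source K, Source G: unused.
Cost = 350×70 + 450×100 + 950×210 + 1100×230 + 550×250 = 659500.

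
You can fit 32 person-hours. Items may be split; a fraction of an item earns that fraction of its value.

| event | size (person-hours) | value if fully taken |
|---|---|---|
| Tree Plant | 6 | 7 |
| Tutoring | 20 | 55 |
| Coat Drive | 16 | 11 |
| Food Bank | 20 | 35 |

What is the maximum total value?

Rank by value-to-size ratio: Tutoring 55/20≈2.75, Food Bank 35/20≈1.75, Tree Plant 7/6≈1.17, Coat Drive 11/16≈0.688.
Tutoring: take in full, 20 person-hours for value 55 ; 12 left.
12 person-hours left: a 12/20 share of Food Bank gives 35×12/20 = 21.
Total value = 76.

76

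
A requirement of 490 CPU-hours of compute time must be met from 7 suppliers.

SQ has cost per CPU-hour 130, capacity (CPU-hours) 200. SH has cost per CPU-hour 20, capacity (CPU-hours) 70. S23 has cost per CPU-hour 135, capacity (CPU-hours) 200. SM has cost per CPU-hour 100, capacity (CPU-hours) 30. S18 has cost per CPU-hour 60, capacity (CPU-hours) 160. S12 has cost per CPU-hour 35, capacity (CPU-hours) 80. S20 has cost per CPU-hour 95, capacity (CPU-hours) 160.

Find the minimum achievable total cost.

Fill from the cheapest supplier first.
SH at 20: take all 70 CPU-hours ; 420 still needed.
Take 80 from S12 at 35 ; need 340 more.
Take 160 from S18 at 60 ; need 180 more.
S20 at 95: take all 160 CPU-hours ; 20 still needed.
SM (100): take the remaining 20 ; done.
SQ, S23: unused.
Cost = 70×20 + 80×35 + 160×60 + 160×95 + 20×100 = 31000.

31000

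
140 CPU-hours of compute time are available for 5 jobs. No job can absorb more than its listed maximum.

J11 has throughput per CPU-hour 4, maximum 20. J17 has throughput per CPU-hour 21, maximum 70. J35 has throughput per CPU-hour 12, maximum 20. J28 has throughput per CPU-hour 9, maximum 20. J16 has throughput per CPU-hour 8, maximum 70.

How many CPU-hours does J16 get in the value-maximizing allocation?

30

Order the jobs by throughput per CPU-hour: J17 21 > J35 12 > J28 9 > J16 8 > J11 4.
J17 takes 70 to reach its cap of 70 → 70 left.
J35 takes 20 to reach its cap of 20 → 50 left.
Give J28 20 to hit its cap of 20 → 30 left.
J16 has room for 70 but only 30 remain, so it gets 30.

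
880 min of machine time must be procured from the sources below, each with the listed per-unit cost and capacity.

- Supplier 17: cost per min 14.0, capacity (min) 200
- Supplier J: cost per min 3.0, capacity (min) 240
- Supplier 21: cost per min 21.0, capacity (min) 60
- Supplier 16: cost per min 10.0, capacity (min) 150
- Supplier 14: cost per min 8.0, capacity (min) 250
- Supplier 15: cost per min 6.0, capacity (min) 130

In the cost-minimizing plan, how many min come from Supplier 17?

110

Use sources in increasing cost order.
Supplier J (3.0): use full 240 → 640 min to go.
Supplier 15 at 6.0: take all 130 min → 510 still needed.
Take 250 from Supplier 14 at 8.0 → need 260 more.
Supplier 16 at 10.0: take all 150 min → 110 still needed.
Take 110 from Supplier 17 at 14.0 to finish.
Supplier 21: unused.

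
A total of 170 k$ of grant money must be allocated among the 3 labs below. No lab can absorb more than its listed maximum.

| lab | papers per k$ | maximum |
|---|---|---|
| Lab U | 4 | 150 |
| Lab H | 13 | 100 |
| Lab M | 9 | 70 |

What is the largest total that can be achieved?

1930

Highest papers per k$ first: Lab H 13 > Lab M 9 > Lab U 4.
Lab H: +100 to 100 (cap) → 70 left.
Lab M takes 70 to reach its cap of 70 → 0 left.
Total = 13×100 + 9×70 = 1930.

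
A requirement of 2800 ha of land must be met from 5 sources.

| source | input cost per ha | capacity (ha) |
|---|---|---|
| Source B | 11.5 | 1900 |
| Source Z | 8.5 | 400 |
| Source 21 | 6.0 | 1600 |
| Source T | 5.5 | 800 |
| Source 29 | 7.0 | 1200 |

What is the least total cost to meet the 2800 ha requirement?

16800

Use sources in increasing cost order.
Source T (5.5): use full 800 → 2000 ha to go.
Take 1600 from Source 21 at 6.0 → need 400 more.
Source 29 at 7.0: take 400 of its 1200 → requirement met.
Source Z, Source B: unused.
Cost = 800×5.5 + 1600×6.0 + 400×7.0 = 16800.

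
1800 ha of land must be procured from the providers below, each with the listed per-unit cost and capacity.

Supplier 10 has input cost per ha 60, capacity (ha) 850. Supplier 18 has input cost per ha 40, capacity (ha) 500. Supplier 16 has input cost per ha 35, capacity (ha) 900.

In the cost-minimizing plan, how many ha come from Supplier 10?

400

Fill from the cheapest provider first.
Take 900 from Supplier 16 at 35 → need 900 more.
Supplier 18 at 40: take all 500 ha → 400 still needed.
Supplier 10 (60): take the remaining 400 → done.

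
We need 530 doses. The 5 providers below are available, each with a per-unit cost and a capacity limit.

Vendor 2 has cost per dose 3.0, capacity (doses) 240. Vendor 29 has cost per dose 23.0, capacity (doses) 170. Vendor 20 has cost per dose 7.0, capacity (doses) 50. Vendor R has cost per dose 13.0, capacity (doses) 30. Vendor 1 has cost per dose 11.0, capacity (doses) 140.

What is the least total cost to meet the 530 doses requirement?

4610

Fill from the cheapest provider first.
Vendor 2 at 3.0: take all 240 doses ; 290 still needed.
Vendor 20 (7.0): use full 50 ; 240 doses to go.
Take 140 from Vendor 1 at 11.0 ; need 100 more.
Vendor R at 13.0: take all 30 doses ; 70 still needed.
Vendor 29 (23.0): take the remaining 70 ; done.
Cost = 240×3.0 + 50×7.0 + 140×11.0 + 30×13.0 + 70×23.0 = 4610.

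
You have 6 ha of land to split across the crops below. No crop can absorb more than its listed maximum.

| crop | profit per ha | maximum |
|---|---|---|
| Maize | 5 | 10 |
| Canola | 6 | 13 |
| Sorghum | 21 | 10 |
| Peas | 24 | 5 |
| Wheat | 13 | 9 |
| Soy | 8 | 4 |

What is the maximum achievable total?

141

Order the crops by profit per ha: Peas 24 > Sorghum 21 > Wheat 13 > Soy 8 > Canola 6 > Maize 5.
Give Peas 5 to hit its cap of 5 — 1 left.
Sorghum has room for 10 but only 1 remain, so it gets 1.
Total = 21×1 + 24×5 = 141.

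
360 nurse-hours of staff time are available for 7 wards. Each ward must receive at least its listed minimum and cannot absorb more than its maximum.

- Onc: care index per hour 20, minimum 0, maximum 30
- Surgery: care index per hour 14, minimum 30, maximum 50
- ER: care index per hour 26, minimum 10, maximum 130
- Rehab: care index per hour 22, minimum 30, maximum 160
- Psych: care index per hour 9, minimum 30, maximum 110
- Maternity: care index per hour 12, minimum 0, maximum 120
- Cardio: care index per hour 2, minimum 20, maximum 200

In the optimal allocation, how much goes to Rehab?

150

Meeting every minimum uses 0+30+10+30+30+0+20 = 120 nurse-hours, leaving 240.
Highest care index per hour first: ER 26 > Rehab 22 > Onc 20 > Surgery 14 > Maternity 12 > Psych 9 > Cardio 2.
ER takes 120 more to reach its cap of 130 → 120 left.
Rehab has room for 130 more but only 120 remain, so it gets 150.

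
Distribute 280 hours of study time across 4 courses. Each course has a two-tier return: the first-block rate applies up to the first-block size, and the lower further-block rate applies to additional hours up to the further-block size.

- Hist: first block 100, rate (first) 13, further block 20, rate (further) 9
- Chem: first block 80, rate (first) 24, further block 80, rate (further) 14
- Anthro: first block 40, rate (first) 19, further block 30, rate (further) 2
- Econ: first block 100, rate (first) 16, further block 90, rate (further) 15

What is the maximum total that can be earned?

5180

Rank every tier by rate: Chem/T1 24 > Anthro/T1 19 > Econ/T1 16 > Econ/T2 15 > Chem/T2 14 > Hist/T1 13 > Hist/T2 9 > Anthro/T2 2.
Fill Chem T1 block (80 at 24) ; 200 left.
Fill Anthro T1 block (40 at 19) ; 160 left.
Fill Econ T1 block (100 at 16) ; 60 left.
Econ/T2: +60 of 90 at 15; pool empty.
Total = 24×80 + 19×40 + 16×100 + 15×60 = 5180.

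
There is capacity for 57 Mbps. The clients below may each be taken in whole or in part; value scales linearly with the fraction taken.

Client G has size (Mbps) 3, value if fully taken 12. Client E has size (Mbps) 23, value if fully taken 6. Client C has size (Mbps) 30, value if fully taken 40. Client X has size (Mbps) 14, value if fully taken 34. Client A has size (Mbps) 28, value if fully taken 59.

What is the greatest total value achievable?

Best value per unit of size first: Client G 12/3≈4, Client X 34/14≈2.43, Client A 59/28≈2.11, Client C 40/30≈1.33, Client E 6/23≈0.261.
Client G: take in full, 3 Mbps for value 12 — 54 left.
Client X: take in full, 14 Mbps for value 34 — 40 left.
All 28 Mbps of Client A fit (value 59) — 12 remain.
Fill the last 12 Mbps with part of Client C: 12/30 of it earns 16.
Total value = 121.

121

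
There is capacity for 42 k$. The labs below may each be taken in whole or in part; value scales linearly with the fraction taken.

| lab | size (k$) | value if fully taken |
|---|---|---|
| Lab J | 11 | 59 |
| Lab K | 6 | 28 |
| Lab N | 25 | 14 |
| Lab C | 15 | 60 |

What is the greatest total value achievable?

152.6

Sort by value density: Lab J 59/11≈5.36, Lab K 28/6≈4.67, Lab C 60/15≈4, Lab N 14/25≈0.56.
Take all of Lab J (11 k$, value 59) — 31 k$ left.
Lab K: take in full, 6 k$ for value 28 — 25 left.
Lab C: take in full, 15 k$ for value 60 — 10 left.
Only 10 k$ remain; take 10/25 of Lab N for value 14×10/25 = 5.6.
Total value = 152.6.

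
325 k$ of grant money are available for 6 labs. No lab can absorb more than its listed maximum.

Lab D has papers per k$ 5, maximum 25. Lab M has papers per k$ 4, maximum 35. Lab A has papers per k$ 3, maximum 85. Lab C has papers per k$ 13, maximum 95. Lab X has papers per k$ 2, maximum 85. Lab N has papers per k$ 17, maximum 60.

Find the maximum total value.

Rank by papers per k$: Lab N 17 > Lab C 13 > Lab D 5 > Lab M 4 > Lab A 3 > Lab X 2.
Give Lab N 60 to hit its cap of 60 ; 265 left.
Lab C: +95 to 95 (cap) ; 170 left.
Lab D takes 25 to reach its cap of 25 ; 145 left.
Lab M takes 35 to reach its cap of 35 ; 110 left.
Lab A: +85 to 85 (cap) ; 25 left.
Lab X has room for 85 but only 25 remain, so it gets 25.
Total = 5×25 + 4×35 + 3×85 + 13×95 + 2×25 + 17×60 = 2825.

2825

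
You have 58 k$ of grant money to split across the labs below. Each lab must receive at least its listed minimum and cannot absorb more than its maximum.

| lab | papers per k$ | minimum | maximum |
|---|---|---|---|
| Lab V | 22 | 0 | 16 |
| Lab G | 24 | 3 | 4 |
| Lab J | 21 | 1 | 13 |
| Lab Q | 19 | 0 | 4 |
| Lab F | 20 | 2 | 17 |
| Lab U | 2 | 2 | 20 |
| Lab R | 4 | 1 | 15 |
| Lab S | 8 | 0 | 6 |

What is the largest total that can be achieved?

Meeting every minimum uses 0+3+1+0+2+2+1+0 = 9 k$, leaving 49.
Order the labs by papers per k$: Lab G 24 > Lab V 22 > Lab J 21 > Lab F 20 > Lab Q 19 > Lab S 8 > Lab R 4 > Lab U 2.
Lab G: +1 to 4 (cap) — 48 left.
Give Lab V 16 more to hit its cap of 16 — 32 left.
Lab J takes 12 more to reach its cap of 13 — 20 left.
Lab F takes 15 more to reach its cap of 17 — 5 left.
Give Lab Q 4 more to hit its cap of 4 — 1 left.
Lab S has room for 6 more but only 1 remain, so it gets 1.
Total = 22×16 + 24×4 + 21×13 + 19×4 + 20×17 + 2×2 + 4×1 + 8×1 = 1153.

1153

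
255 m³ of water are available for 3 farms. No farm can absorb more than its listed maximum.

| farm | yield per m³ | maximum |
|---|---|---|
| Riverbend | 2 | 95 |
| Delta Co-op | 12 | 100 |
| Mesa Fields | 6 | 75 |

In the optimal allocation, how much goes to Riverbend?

Highest yield per m³ first: Delta Co-op 12 > Mesa Fields 6 > Riverbend 2.
Delta Co-op takes 100 to reach its cap of 100 → 155 left.
Mesa Fields: +75 to 75 (cap) → 80 left.
Only 80 left; Riverbend takes them to reach 80.

80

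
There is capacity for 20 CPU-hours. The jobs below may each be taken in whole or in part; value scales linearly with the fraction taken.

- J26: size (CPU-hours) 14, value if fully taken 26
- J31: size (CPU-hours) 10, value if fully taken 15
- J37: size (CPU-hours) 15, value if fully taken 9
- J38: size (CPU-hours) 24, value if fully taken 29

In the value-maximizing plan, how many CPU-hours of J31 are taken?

6

Sort by value density: J26 26/14≈1.86, J31 15/10≈1.5, J38 29/24≈1.21, J37 9/15≈0.6.
J26: take in full, 14 CPU-hours for value 26 → 6 left.
Fill the last 6 CPU-hours with part of J31: 6/10 of it earns 9.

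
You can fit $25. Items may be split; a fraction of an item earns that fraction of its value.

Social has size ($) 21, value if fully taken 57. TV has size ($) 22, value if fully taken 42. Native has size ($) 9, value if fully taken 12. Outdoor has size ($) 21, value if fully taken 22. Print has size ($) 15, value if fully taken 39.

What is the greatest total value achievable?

67.4

Best value per unit of size first: Social 57/21≈2.71, Print 39/15≈2.6, TV 42/22≈1.91, Native 12/9≈1.33, Outdoor 22/21≈1.05.
All 21 $ of Social fit (value 57) → 4 remain.
Fill the last 4 $ with part of Print: 4/15 of it earns 10.4.
Total value = 67.4.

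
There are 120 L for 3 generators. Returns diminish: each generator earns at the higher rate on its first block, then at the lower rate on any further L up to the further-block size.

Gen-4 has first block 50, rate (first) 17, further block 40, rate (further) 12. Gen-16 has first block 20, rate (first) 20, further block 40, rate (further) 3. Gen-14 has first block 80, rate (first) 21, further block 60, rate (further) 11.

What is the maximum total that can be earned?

Order all 6 blocks by rate: Gen-14/T1 21 > Gen-16/T1 20 > Gen-4/T1 17 > Gen-4/T2 12 > Gen-14/T2 11 > Gen-16/T2 3.
Gen-14/T1 (21): +80 → 40 left.
Gen-16 T1 at 20: fill all 20 → 20 left.
20 remain; put them into Gen-4 T1 at 17.
Total = 21×80 + 20×20 + 17×20 = 2420.

2420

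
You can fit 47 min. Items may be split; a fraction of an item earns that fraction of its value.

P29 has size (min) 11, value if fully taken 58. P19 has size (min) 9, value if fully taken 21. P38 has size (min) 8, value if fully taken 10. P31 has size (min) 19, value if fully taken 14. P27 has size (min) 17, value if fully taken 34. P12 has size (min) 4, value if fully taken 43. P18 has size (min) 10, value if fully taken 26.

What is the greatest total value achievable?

Sort by value density: P12 43/4≈10.8, P29 58/11≈5.27, P18 26/10≈2.6, P19 21/9≈2.33, P27 34/17≈2, P38 10/8≈1.25, P31 14/19≈0.737.
P12: take in full, 4 min for value 43 → 43 left.
P29: take in full, 11 min for value 58 → 32 left.
All 10 min of P18 fit (value 26) → 22 remain.
All 9 min of P19 fit (value 21) → 13 remain.
Fill the last 13 min with part of P27: 13/17 of it earns 26.
Total value = 174.

174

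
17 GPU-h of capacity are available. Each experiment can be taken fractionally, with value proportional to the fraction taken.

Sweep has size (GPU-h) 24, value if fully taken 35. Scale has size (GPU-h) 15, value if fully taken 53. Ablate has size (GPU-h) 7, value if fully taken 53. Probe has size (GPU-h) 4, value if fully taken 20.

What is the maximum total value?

Best value per unit of size first: Ablate 53/7≈7.57, Probe 20/4≈5, Scale 53/15≈3.53, Sweep 35/24≈1.46.
All 7 GPU-h of Ablate fit (value 53) → 10 remain.
Probe: take in full, 4 GPU-h for value 20 → 6 left.
Fill the last 6 GPU-h with part of Scale: 6/15 of it earns 21.2.
Total value = 94.2.

94.2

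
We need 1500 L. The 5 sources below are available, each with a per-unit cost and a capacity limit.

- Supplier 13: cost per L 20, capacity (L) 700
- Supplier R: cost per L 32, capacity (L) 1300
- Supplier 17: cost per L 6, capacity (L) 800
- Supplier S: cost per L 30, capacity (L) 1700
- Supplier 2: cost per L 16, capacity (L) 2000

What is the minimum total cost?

16000

Cheapest first:
Take 800 from Supplier 17 at 6 → need 700 more.
Take 700 from Supplier 2 at 16 to finish.
Supplier 13, Supplier S, Supplier R: unused.
Cost = 800×6 + 700×16 = 16000.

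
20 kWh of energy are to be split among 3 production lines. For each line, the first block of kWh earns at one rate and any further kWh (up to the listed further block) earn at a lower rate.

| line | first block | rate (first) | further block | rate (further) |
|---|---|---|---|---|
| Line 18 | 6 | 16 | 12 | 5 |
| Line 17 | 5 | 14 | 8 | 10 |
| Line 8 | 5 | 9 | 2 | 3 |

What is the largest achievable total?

255

Order all 6 blocks by rate: Line 18/T1 16 > Line 17/T1 14 > Line 17/T2 10 > Line 8/T1 9 > Line 18/T2 5 > Line 8/T2 3.
Fill Line 18 T1 block (6 at 16) → 14 left.
Fill Line 17 T1 block (5 at 14) → 9 left.
Line 17/T2 (10): +8 → 1 left.
Line 8/T1: +1 of 5 at 9; pool empty.
Total = 16×6 + 14×5 + 10×8 + 9×1 = 255.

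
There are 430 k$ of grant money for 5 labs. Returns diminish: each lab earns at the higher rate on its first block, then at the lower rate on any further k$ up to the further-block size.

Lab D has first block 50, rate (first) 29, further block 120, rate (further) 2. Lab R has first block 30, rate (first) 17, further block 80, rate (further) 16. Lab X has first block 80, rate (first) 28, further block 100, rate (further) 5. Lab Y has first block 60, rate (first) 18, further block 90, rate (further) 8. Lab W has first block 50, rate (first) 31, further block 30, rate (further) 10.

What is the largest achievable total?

8810

Treat each block as its own option and order by rate: Lab W/first 31 > Lab D/first 29 > Lab X/first 28 > Lab Y/first 18 > Lab R/first 17 > Lab R/second 16 > Lab W/second 10 > Lab Y/second 8 > Lab X/second 5 > Lab D/second 2.
Fill Lab W first block (50 at 31) → 380 left.
Lab D/first (29): +50 → 330 left.
Fill Lab X first block (80 at 28) → 250 left.
Lab Y/first (18): +60 → 190 left.
Lab R/first (17): +30 → 160 left.
Lab R/second (16): +80 → 80 left.
Fill Lab W second block (30 at 10) → 50 left.
Lab Y/second: +50 of 90 at 8; pool empty.
Total = 31×50 + 29×50 + 28×80 + 18×60 + 17×30 + 16×80 + 10×30 + 8×50 = 8810.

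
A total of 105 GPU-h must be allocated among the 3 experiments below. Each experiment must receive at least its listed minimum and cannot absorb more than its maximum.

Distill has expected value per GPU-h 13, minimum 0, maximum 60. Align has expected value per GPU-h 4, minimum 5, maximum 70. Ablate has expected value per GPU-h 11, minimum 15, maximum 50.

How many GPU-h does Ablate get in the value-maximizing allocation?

Meeting every minimum uses 0+5+15 = 20 GPU-h, leaving 85.
Order the experiments by expected value per GPU-h: Distill 13 > Ablate 11 > Align 4.
Give Distill 60 more to hit its cap of 60 ; 25 left.
Ablate: +25 (room for 35) → 40. Pool exhausted.

40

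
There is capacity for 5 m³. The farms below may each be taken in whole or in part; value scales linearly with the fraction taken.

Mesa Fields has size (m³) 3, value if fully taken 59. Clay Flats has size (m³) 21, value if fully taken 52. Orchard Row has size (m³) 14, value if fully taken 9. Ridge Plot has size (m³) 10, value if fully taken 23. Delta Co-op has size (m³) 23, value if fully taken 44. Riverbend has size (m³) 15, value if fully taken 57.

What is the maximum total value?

Sort by value density: Mesa Fields 59/3≈19.7, Riverbend 57/15≈3.8, Clay Flats 52/21≈2.48, Ridge Plot 23/10≈2.3, Delta Co-op 44/23≈1.91, Orchard Row 9/14≈0.643.
Take all of Mesa Fields (3 m³, value 59) ; 2 m³ left.
2 m³ left: a 2/15 share of Riverbend gives 57×2/15 = 7.6.
Total value = 66.6.

66.6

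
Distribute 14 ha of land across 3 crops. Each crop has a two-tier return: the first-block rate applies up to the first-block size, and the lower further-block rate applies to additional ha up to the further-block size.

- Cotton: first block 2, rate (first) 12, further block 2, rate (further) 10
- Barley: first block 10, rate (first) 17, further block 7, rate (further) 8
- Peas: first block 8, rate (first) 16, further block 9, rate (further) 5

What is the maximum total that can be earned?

234

Treat each block as its own option and order by rate: Barley/T1 17 > Peas/T1 16 > Cotton/T1 12 > Cotton/T2 10 > Barley/T2 8 > Peas/T2 5.
Barley/T1 (17): +10 ; 4 left.
Peas/T1: +4 of 8 at 16; pool empty.
Total = 17×10 + 16×4 = 234.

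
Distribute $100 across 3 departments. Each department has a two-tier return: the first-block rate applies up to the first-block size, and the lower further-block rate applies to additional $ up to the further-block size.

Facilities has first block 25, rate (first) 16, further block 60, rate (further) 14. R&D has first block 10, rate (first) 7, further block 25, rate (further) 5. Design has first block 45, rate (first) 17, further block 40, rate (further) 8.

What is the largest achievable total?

1585

Rank every tier by rate: Design/tier1 17 > Facilities/tier1 16 > Facilities/tier2 14 > Design/tier2 8 > R&D/tier1 7 > R&D/tier2 5.
Fill Design tier1 block (45 at 17) — 55 left.
Facilities tier1 at 16: fill all 25 — 30 left.
Facilities tier2 at 14: only 30 left, fill 30.
Total = 17×45 + 16×25 + 14×30 = 1585.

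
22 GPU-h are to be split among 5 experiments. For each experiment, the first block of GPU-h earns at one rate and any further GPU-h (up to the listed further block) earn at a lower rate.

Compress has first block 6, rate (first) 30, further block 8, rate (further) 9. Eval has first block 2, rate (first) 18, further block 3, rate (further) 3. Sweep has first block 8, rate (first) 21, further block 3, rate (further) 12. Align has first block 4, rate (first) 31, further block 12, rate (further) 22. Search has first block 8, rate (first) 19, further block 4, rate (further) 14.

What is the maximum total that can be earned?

568

Treat each block as its own option and order by rate: Align/T1 31 > Compress/T1 30 > Align/T2 22 > Sweep/T1 21 > Search/T1 19 > Eval/T1 18 > Search/T2 14 > Sweep/T2 12 > Compress/T2 9 > Eval/T2 3.
Align T1 at 31: fill all 4 — 18 left.
Fill Compress T1 block (6 at 30) — 12 left.
Align T2 at 22: fill all 12 — 0 left.
Total = 31×4 + 30×6 + 22×12 = 568.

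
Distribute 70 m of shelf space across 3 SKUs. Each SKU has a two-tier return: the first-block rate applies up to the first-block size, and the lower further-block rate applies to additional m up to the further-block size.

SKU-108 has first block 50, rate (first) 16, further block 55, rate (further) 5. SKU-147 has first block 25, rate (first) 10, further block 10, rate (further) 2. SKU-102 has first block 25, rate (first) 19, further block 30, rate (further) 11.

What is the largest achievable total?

Order all 6 blocks by rate: SKU-102/first 19 > SKU-108/first 16 > SKU-102/second 11 > SKU-147/first 10 > SKU-108/second 5 > SKU-147/second 2.
SKU-102/first (19): +25 → 45 left.
SKU-108/first: +45 of 50 at 16; pool empty.
Total = 19×25 + 16×45 = 1195.

1195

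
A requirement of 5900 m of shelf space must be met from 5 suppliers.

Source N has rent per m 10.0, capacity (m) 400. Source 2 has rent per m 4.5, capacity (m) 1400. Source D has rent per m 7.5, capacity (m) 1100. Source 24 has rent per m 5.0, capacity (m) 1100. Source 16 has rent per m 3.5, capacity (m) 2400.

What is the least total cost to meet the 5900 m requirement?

27700

Fill from the cheapest supplier first.
Source 16 at 3.5: take all 2400 m — 3500 still needed.
Source 2 at 4.5: take all 1400 m — 2100 still needed.
Source 24 (5.0): use full 1100 — 1000 m to go.
Take 1000 from Source D at 7.5 to finish.
Source N: unused.
Cost = 2400×3.5 + 1400×4.5 + 1100×5.0 + 1000×7.5 = 27700.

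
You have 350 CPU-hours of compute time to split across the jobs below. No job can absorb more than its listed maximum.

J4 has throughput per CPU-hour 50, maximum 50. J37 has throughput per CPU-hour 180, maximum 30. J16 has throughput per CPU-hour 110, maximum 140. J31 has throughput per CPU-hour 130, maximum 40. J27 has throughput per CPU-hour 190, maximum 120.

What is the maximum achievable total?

49800

Rank by throughput per CPU-hour: J27 190 > J37 180 > J31 130 > J16 110 > J4 50.
Give J27 120 to hit its cap of 120 — 230 left.
J37: +30 to 30 (cap) — 200 left.
J31 takes 40 to reach its cap of 40 — 160 left.
J16: +140 to 140 (cap) — 20 left.
J4 has room for 50 but only 20 remain, so it gets 20.
Total = 50×20 + 180×30 + 110×140 + 130×40 + 190×120 = 49800.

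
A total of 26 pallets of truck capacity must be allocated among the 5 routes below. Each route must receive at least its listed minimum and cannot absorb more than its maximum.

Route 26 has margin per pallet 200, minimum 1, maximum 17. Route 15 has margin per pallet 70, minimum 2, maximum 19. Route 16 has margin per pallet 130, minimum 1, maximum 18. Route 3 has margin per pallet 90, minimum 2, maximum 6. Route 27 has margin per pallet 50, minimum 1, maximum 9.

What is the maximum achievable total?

4290

Meeting every minimum uses 1+2+1+2+1 = 7 pallets, leaving 19.
Order the routes by margin per pallet: Route 26 200 > Route 16 130 > Route 3 90 > Route 15 70 > Route 27 50.
Route 26 takes 16 more to reach its cap of 17 — 3 left.
Route 16: +3 (room for 17) → 4. Pool exhausted.
Total = 200×17 + 70×2 + 130×4 + 90×2 + 50×1 = 4290.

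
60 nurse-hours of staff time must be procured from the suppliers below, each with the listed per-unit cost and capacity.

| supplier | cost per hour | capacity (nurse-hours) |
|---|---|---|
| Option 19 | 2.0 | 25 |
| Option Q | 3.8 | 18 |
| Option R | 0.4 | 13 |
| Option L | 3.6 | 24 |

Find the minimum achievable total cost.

Cheapest first:
Option R (0.4): use full 13 ; 47 nurse-hours to go.
Option 19 (2.0): use full 25 ; 22 nurse-hours to go.
Option L at 3.6: take 22 of its 24 ; requirement met.
Option Q: unused.
Cost = 13×0.4 + 25×2.0 + 22×3.6 = 134.4.

134.4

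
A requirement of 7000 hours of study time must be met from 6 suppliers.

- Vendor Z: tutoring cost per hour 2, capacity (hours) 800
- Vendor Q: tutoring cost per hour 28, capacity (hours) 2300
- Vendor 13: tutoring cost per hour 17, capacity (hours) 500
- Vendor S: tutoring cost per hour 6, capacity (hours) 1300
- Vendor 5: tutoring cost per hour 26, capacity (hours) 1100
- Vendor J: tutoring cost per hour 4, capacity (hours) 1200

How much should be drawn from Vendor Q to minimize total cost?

2100

Fill from the cheapest supplier first.
Vendor Z (2): use full 800 ; 6200 hours to go.
Vendor J at 4: take all 1200 hours ; 5000 still needed.
Vendor S at 6: take all 1300 hours ; 3700 still needed.
Vendor 13 (17): use full 500 ; 3200 hours to go.
Vendor 5 at 26: take all 1100 hours ; 2100 still needed.
Vendor Q at 28: take 2100 of its 2300 ; requirement met.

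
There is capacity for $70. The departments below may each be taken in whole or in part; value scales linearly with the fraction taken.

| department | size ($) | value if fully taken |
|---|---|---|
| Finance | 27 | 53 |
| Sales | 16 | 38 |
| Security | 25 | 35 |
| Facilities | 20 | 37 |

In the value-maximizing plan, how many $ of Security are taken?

Sort by value density: Sales 38/16≈2.38, Finance 53/27≈1.96, Facilities 37/20≈1.85, Security 35/25≈1.4.
All 16 $ of Sales fit (value 38) ; 54 remain.
All 27 $ of Finance fit (value 53) ; 27 remain.
Take all of Facilities (20 $, value 37) ; 7 $ left.
Fill the last 7 $ with part of Security: 7/25 of it earns 9.8.

7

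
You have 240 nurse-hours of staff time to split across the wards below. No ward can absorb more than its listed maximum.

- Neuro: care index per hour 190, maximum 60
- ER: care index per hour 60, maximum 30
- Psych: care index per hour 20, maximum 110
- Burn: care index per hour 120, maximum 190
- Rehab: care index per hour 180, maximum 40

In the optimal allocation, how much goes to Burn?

Highest care index per hour first: Neuro 190 > Rehab 180 > Burn 120 > ER 60 > Psych 20.
Give Neuro 60 to hit its cap of 60 ; 180 left.
Rehab: +40 to 40 (cap) ; 140 left.
Burn has room for 190 but only 140 remain, so it gets 140.

140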